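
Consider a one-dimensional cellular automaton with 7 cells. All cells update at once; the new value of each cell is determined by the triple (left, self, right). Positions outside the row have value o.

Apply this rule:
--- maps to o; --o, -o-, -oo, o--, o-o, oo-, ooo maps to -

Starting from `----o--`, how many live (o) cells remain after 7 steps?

-oo----
----oo-
-oo----  (repeats step 1; period 2)
step 7: -oo----
count of o: 2

2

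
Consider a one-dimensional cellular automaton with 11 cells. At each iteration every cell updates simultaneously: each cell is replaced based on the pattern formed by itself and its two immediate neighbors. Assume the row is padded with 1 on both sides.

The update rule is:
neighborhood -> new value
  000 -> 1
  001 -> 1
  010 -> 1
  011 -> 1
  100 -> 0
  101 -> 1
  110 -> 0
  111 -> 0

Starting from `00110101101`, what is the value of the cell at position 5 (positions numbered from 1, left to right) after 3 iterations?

0

iteration 1: 01101111011
iteration 2: 11011000110
iteration 3: 00110011101
position 5 holds 0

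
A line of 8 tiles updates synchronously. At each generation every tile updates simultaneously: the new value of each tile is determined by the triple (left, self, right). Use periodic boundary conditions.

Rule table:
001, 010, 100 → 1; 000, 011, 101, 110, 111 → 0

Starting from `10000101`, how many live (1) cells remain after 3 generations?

3

generation 1: 01001100
generation 2: 11110010
generation 3: 00001110
count of 1: 3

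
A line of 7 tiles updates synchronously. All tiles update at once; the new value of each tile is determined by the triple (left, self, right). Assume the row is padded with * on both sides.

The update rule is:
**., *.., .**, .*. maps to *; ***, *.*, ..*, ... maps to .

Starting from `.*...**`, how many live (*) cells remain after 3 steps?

3

.**..*.
.***.*.
.*.*.*.
count of *: 3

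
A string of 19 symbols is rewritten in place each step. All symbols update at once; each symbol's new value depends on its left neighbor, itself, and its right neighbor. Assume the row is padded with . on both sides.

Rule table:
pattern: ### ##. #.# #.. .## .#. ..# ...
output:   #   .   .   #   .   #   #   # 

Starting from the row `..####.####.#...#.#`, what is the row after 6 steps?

##.##...##..#####.#
.....###..##.###..#
#####.#.##....#.###
.###..#...#####..#.
#.#.######.###.####
#.#..####...#...##.

#.#..####...#...##.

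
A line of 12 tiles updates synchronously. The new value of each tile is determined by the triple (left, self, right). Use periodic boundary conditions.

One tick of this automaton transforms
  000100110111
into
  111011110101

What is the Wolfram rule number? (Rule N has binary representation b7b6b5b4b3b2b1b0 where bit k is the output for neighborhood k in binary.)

91

position 10: 111 → 0  (bit 7 = 0)
position 7: 110 → 1  (bit 6 = 1)
position 8: 101 → 0  (bit 5 = 0)
position 0: 100 → 1  (bit 4 = 1)
position 6: 011 → 1  (bit 3 = 1)
position 3: 010 → 0  (bit 2 = 0)
position 2: 001 → 1  (bit 1 = 1)
position 1: 000 → 1  (bit 0 = 1)
bits b7..b0 = 01011011 = 91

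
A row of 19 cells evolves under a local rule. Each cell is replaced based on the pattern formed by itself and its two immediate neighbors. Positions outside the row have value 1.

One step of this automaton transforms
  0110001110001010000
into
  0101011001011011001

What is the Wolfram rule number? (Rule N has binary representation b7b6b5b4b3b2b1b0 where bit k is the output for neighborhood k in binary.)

30

position 7: 111 → 0  (bit 7 = 0)
position 2: 110 → 0  (bit 6 = 0)
position 0: 101 → 0  (bit 5 = 0)
position 3: 100 → 1  (bit 4 = 1)
position 1: 011 → 1  (bit 3 = 1)
position 12: 010 → 1  (bit 2 = 1)
position 5: 001 → 1  (bit 1 = 1)
position 4: 000 → 0  (bit 0 = 0)
bits b7..b0 = 00011110 = 30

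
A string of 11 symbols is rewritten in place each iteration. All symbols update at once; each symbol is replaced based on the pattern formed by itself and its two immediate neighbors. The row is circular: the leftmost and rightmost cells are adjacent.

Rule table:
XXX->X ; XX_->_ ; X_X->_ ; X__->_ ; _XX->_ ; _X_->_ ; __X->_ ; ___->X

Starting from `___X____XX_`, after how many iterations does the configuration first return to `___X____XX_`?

iteration 1: XX___XX____
iteration 2: ___X____XX_

2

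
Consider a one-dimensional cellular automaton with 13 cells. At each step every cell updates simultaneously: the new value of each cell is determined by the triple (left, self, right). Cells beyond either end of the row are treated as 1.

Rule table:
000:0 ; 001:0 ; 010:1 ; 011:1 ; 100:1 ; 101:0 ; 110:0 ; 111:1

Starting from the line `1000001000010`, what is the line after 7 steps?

step 1: 0100001100010
step 2: 0110001010010
step 3: 0101001011010
step 4: 0101101010010
step 5: 0101001011010  (repeats step 3; period 2)
step 7: 0101001011010

0101001011010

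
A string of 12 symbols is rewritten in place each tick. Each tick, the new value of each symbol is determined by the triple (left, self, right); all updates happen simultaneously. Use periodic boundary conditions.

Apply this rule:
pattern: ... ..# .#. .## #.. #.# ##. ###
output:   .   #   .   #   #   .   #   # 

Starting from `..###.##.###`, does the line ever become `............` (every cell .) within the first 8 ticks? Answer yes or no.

no

#####.##.###
#####.##.###  (fixed point — unchanged through tick 8)
tick 8 is #####.##.###, still not uniform .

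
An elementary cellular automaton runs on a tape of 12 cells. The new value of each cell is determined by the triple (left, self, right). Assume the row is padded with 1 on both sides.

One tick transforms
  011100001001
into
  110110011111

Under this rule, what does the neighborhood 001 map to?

1

At position 7 the neighborhood is 001; the next row has 1 there.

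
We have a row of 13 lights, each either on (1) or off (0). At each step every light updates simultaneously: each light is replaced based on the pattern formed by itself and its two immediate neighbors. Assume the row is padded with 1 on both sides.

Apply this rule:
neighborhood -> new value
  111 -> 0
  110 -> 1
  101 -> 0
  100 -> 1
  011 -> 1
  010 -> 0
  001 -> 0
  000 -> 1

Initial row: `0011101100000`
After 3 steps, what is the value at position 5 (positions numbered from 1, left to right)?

1

step 1: 1010101111110
step 2: 1000001000010
step 3: 1111100111000
position 5 holds 1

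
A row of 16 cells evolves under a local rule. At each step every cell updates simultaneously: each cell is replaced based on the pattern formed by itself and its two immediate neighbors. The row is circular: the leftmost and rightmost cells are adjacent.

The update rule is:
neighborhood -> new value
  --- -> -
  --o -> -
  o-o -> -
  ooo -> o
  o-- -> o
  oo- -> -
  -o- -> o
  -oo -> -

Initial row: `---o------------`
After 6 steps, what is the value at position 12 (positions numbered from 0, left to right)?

-

---oo-----------
-----o----------
-----oo---------
-------o--------
-------oo-------
---------o------
position 12 holds -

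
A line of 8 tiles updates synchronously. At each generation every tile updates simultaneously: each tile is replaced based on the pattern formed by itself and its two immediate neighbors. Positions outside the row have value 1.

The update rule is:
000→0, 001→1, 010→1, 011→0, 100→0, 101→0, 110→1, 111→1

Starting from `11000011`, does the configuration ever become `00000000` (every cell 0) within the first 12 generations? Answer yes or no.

generation 1: 11000101
generation 2: 11001100
generation 3: 11010101
generation 4: 11010100
generation 5: 11010101  (repeats generation 3; period 2)
generation 12: 11010100
generation 12 is 11010100, still not uniform 0

no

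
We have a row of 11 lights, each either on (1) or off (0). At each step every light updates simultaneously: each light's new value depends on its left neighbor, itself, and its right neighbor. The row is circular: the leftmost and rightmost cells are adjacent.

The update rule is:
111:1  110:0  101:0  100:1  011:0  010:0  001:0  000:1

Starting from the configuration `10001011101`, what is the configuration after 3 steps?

step 1: 01100001000
step 2: 00011100111
step 3: 11001010010

11001010010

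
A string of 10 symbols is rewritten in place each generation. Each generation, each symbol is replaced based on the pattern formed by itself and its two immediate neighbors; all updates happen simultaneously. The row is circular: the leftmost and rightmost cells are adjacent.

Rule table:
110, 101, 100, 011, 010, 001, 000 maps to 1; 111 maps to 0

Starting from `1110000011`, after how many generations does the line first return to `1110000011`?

0011111110
1110000011

2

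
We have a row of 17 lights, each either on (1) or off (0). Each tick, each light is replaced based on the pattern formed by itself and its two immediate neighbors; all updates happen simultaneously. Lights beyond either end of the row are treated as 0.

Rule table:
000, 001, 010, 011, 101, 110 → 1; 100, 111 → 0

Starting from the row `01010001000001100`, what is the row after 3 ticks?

tick 1: 11110111011111101
tick 2: 10011101110000111
tick 3: 10110111010111101

10110111010111101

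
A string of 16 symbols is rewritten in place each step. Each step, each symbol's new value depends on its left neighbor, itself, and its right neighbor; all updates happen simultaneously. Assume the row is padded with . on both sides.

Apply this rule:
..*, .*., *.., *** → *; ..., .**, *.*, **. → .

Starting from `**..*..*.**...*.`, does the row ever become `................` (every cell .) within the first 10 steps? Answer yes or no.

no

..******...*.***
.*.****.*.**..*.
**..**..*...****
..**..****.*.**.
.*..**.**..*...*
****.....****.**
.**.*...*.**....
*...**.**...*...
**.*.....*.***..
...**...**..*.*.
step 10 is ...**...**..*.*., still not uniform .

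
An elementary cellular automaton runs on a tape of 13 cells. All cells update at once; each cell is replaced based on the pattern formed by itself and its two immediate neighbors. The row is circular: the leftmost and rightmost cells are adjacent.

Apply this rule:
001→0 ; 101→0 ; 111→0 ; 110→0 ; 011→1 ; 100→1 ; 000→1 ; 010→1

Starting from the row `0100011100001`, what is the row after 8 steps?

0111010011101
0100011010001
0111010011101  (repeats step 1; period 2)
step 8: 0100011010001

0100011010001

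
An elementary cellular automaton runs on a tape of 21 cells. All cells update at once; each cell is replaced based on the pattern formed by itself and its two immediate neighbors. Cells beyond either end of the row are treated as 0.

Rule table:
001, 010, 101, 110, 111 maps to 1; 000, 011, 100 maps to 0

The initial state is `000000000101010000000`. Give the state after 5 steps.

000011101110110000000

step 1: 000000001111110000000
step 2: 000000010111110000000
step 3: 000000111011110000000
step 4: 000001011101110000000
step 5: 000011101110110000000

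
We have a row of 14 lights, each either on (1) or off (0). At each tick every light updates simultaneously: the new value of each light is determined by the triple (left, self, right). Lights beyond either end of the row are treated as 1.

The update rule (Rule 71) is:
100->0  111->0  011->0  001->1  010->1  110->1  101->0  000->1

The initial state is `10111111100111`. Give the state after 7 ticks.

10000000101000

10000000101000
10111111101011
10000000101000  (repeats tick 1; period 2)
tick 7: 10000000101000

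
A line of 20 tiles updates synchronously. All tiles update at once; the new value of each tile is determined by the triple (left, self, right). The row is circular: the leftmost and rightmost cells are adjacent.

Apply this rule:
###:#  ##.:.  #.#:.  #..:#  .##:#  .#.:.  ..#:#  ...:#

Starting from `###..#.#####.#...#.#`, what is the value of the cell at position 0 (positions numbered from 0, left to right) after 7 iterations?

##.##..####...###..#
#..#.#####.#####.###
.##..####..####..###
.#.#####.#####.####.
#..####..####..###.#
.#####.#####.####..#
.####..####..###.##.
position 0 holds .

.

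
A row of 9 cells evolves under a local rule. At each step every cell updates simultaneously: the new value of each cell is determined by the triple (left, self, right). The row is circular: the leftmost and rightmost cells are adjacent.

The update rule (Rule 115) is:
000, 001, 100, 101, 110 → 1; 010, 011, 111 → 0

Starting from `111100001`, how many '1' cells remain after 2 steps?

000111110
111000011
count of 1: 5

5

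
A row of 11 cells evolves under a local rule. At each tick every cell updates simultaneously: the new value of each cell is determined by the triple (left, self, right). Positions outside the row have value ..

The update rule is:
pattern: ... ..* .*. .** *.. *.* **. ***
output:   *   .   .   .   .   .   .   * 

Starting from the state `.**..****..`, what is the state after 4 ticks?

......**..*
*****......
.***..*****
..*....***.

..*....***.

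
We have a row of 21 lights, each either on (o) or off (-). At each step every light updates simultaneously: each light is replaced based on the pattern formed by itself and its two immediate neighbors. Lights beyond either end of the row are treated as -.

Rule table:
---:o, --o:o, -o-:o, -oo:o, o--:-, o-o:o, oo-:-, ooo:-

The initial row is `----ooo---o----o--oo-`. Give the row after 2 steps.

ooooo---ooo-oooo-oo--
o-----ooo--oo---oo--o

o-----ooo--oo---oo--o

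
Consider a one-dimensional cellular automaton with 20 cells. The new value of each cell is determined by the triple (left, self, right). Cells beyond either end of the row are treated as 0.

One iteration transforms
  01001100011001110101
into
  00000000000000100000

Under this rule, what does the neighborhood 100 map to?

0

At position 2 the neighborhood is 100; the next row has 0 there.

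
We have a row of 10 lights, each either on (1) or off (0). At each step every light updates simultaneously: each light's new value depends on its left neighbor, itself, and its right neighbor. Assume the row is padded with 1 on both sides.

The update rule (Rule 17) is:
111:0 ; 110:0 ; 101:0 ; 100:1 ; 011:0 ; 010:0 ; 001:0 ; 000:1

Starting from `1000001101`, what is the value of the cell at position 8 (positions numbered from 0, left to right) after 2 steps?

1

0111100000
0000011110
position 8 holds 1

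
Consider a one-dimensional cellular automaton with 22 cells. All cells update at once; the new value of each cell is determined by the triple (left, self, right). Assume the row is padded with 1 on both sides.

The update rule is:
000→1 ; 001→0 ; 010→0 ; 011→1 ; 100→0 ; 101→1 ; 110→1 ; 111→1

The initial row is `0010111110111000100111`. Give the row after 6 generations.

0001111111111010000111
0101111111111100110111
1011111111111100111111
1111111111111100111111
1111111111111100111111  (fixed point — unchanged through generation 6)

1111111111111100111111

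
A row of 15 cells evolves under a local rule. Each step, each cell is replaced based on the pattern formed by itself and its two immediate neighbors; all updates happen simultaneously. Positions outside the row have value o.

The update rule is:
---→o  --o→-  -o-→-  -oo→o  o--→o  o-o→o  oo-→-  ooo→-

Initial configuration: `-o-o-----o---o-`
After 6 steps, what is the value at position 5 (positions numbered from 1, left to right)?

-

o-o-oooo--oo--o
-o-oo---o-o-o-o
o-oo-oo--o-o-oo
-oo-oo-o--o-oo-
oo-oo-o-o--oo-o
--oo-o-o-o-o-oo
position 5 holds -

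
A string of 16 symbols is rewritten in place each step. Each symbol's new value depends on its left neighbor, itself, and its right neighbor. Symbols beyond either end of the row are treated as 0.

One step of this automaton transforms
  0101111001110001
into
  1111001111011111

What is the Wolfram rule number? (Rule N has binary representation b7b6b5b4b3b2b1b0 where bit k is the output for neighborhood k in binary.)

127

position 4: 111 → 0  (bit 7 = 0)
position 6: 110 → 1  (bit 6 = 1)
position 2: 101 → 1  (bit 5 = 1)
position 7: 100 → 1  (bit 4 = 1)
position 3: 011 → 1  (bit 3 = 1)
position 1: 010 → 1  (bit 2 = 1)
position 0: 001 → 1  (bit 1 = 1)
position 13: 000 → 1  (bit 0 = 1)
bits b7..b0 = 01111111 = 127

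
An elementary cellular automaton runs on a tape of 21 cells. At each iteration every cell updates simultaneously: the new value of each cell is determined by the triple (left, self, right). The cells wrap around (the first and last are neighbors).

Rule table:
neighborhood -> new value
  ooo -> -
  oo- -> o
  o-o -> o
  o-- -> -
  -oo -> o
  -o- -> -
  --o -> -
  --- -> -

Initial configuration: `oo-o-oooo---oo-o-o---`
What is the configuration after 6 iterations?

ooo-oo--o---ooo-o----
o-oooo------o-oo-----
-oo--o-------ooo-----
-oo----------o-o-----
-oo-----------o------
-oo------------------

-oo------------------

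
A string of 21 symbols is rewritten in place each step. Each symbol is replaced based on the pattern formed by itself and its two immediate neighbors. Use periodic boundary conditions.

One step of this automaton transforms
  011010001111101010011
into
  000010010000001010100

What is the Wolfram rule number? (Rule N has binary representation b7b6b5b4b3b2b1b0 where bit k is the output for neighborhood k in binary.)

position 9: 111 → 0  (bit 7 = 0)
position 2: 110 → 0  (bit 6 = 0)
position 0: 101 → 0  (bit 5 = 0)
position 5: 100 → 0  (bit 4 = 0)
position 1: 011 → 0  (bit 3 = 0)
position 4: 010 → 1  (bit 2 = 1)
position 7: 001 → 1  (bit 1 = 1)
position 6: 000 → 0  (bit 0 = 0)
bits b7..b0 = 00000110 = 6

6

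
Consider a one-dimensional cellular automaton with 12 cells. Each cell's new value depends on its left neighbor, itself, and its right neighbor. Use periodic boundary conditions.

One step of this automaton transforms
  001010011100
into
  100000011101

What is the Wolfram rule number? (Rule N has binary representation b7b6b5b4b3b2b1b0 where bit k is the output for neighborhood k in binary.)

position 8: 111 → 1  (bit 7 = 1)
position 9: 110 → 1  (bit 6 = 1)
position 3: 101 → 0  (bit 5 = 0)
position 5: 100 → 0  (bit 4 = 0)
position 7: 011 → 1  (bit 3 = 1)
position 2: 010 → 0  (bit 2 = 0)
position 1: 001 → 0  (bit 1 = 0)
position 0: 000 → 1  (bit 0 = 1)
bits b7..b0 = 11001001 = 201

201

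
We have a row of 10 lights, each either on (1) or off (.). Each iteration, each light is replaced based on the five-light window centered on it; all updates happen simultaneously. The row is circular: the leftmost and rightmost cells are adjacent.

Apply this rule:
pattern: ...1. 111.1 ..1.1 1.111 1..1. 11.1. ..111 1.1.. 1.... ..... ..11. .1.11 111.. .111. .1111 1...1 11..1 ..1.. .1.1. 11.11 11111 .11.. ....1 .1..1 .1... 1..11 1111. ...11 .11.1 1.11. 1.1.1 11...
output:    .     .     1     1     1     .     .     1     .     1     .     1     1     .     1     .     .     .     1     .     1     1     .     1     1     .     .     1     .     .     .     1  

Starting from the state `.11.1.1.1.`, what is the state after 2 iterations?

1.1..111.1

iteration 1: .....1.111
iteration 2: 1.1..111.1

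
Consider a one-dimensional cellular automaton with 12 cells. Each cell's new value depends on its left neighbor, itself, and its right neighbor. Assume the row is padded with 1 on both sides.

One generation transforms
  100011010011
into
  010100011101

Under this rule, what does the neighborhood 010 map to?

At position 7 the neighborhood is 010; the next row has 1 there.

1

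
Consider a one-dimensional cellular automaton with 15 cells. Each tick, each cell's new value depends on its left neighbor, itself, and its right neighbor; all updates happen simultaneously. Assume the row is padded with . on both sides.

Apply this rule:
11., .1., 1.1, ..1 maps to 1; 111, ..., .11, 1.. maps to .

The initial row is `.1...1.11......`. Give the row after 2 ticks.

.1.1..111......

11..111.1......
.1.1..111......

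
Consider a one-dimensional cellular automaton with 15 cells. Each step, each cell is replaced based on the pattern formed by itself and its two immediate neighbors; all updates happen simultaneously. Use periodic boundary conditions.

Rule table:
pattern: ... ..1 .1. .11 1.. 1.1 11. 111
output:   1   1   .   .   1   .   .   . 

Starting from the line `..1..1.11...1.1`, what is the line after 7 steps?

step 1: 11.11....111...
step 2: .....1111...111
step 3: 11111....111...
step 4: .....1111...111  (repeats step 2; period 2)
step 7: 11111....111...

11111....111...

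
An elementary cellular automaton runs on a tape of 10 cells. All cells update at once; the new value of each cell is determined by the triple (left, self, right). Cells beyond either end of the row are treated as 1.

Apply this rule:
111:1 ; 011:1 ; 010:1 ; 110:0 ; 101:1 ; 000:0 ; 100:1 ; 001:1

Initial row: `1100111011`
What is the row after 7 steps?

1011110111
0111101111
1111011111
1110111111
1101111111
1011111111
0111111111

0111111111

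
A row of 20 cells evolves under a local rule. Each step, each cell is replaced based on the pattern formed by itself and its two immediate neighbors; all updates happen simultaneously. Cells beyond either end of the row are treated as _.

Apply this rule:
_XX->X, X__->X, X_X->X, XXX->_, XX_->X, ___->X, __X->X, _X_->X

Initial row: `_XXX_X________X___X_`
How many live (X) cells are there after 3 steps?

18

XX_XXXXXXXXXXXXXXXXX
XXXX_______________X
X__XXXXXXXXXXXXXXXXX
count of X: 18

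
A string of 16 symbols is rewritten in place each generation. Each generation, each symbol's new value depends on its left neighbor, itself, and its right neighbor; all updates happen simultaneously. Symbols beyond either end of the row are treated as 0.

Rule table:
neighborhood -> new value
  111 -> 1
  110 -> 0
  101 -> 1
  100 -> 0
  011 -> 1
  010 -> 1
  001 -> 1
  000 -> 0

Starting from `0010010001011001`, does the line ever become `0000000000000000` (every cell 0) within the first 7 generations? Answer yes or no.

no

0110110011110011
1101100111100110
1011001111001100
1110011110011000
1100111100110000
1001111001100000
1011110011000000
generation 7 is 1011110011000000, still not uniform 0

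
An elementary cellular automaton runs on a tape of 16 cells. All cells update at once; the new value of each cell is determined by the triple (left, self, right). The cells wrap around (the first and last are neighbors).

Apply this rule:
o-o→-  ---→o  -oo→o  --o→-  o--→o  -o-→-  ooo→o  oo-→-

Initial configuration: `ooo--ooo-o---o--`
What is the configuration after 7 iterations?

oo-o-oo---oo--o-
o----o-oo-o-o---
-ooo---o-----oo-
-oo-oo--oooo-o-o
-o--o-o-ooo-----
--o-----oo-ooooo
o--oooo-o--oooo-

o--oooo-o--oooo-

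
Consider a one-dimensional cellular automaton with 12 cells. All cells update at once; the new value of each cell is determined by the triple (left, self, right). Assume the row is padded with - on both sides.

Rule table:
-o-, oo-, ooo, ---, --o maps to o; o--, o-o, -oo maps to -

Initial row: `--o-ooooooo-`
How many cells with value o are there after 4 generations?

7

ooo--oooooo-
-oo-o-ooooo-
o-o-o--oooo-
o-o-o-o-ooo-
count of o: 7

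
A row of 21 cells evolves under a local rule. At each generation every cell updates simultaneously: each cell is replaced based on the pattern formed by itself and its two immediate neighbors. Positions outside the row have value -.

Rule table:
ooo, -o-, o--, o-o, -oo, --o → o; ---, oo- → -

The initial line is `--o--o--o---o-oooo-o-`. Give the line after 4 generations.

ooooooo-oooooo-ooo-oo

generation 1: -ooooooooo-oooooo-ooo
generation 2: ooooooooo-oooooo-ooo-
generation 3: oooooooo-oooooo-ooo-o
generation 4: ooooooo-oooooo-ooo-oo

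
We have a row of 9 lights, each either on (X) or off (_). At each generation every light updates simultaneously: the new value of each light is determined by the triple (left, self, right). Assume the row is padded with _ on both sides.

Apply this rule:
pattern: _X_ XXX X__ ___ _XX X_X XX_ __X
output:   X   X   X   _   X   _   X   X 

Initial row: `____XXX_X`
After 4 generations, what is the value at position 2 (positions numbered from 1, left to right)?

X

___XXXX_X
__XXXXX_X
_XXXXXX_X
XXXXXXX_X
position 2 holds X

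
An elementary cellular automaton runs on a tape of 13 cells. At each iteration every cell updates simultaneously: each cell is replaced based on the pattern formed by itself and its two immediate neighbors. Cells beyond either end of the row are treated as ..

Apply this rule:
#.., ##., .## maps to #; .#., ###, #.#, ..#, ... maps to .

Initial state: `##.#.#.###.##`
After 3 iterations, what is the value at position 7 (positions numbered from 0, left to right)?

##.....#.#.##
###........##
#.##.......##
position 7 holds .

.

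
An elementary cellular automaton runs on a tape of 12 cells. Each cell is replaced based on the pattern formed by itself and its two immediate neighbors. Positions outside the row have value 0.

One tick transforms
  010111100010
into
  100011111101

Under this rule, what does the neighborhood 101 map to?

0

At position 2 the neighborhood is 101; the next row has 0 there.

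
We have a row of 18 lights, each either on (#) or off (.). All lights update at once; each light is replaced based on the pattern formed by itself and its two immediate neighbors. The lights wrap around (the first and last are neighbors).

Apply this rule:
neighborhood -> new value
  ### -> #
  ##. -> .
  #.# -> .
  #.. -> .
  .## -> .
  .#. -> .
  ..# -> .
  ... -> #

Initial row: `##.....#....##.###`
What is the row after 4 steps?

#..###...##.....##
....#..#....###..#
.##......##..#....
....####.......###

....####.......###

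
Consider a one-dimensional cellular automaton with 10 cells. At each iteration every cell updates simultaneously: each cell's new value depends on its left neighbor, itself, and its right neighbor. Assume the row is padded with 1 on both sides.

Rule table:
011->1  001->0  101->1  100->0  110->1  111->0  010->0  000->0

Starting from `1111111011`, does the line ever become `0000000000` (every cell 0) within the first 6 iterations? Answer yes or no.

yes

0000001110
0000001011
0000000110
0000000111
0000000100
0000000000
all cells are 0 at iteration 6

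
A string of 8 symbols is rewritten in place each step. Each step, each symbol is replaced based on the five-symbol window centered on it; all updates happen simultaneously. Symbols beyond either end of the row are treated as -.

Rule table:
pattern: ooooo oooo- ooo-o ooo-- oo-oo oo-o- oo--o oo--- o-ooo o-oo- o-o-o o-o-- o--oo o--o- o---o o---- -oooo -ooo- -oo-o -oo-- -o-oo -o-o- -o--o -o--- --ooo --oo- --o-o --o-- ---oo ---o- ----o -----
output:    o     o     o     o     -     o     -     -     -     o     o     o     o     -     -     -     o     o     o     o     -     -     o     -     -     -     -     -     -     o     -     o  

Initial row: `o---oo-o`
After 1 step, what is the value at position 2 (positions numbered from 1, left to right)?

-

step 1: -----ooo
position 2 holds -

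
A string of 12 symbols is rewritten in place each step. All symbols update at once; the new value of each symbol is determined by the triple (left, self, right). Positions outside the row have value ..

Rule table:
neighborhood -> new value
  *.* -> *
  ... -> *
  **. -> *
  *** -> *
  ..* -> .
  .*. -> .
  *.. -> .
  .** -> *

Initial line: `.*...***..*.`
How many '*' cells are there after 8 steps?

...*.***....
**..****.***
**..********
**..********  (fixed point — unchanged through step 8)
count of *: 10

10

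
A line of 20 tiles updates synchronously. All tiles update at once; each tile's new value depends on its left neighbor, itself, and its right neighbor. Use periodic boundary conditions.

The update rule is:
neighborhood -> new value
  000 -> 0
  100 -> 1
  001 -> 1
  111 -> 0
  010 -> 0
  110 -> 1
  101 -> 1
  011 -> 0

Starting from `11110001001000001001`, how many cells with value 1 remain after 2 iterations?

iteration 1: 00011010110100010110
iteration 2: 00101101011010101011
count of 1: 11

11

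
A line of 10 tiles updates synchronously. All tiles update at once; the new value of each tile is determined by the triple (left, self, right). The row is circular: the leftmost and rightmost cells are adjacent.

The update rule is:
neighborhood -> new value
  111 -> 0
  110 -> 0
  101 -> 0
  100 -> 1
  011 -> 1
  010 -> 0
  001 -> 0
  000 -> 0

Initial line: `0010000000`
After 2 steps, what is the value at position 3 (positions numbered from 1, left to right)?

0

0001000000
0000100000
position 3 holds 0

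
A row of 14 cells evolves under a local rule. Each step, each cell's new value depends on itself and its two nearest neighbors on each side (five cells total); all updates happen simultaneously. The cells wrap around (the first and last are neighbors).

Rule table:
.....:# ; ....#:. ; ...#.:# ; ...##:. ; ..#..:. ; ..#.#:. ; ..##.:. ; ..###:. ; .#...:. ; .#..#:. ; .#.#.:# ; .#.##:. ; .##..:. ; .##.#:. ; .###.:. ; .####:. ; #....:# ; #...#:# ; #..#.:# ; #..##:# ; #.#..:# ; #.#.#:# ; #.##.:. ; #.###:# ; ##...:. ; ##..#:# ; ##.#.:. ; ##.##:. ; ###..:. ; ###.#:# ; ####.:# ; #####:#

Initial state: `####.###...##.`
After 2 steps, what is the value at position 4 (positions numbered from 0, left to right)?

.

#.##.#...#....
.....#.##..#.#
position 4 holds .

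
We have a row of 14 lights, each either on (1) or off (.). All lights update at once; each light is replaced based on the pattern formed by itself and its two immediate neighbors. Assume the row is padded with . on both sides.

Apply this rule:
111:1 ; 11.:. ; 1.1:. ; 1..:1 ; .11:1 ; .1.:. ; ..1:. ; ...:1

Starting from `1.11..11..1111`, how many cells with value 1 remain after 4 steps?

10

..1.1.1.1.111.
1.........11.1
.11111111.1...
.1111111...111
count of 1: 10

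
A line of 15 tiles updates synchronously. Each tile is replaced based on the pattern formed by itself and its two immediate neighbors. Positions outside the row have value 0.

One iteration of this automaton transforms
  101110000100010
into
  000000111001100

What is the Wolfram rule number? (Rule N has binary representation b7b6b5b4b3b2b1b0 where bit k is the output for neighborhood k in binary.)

position 3: 111 → 0  (bit 7 = 0)
position 4: 110 → 0  (bit 6 = 0)
position 1: 101 → 0  (bit 5 = 0)
position 5: 100 → 0  (bit 4 = 0)
position 2: 011 → 0  (bit 3 = 0)
position 0: 010 → 0  (bit 2 = 0)
position 8: 001 → 1  (bit 1 = 1)
position 6: 000 → 1  (bit 0 = 1)
bits b7..b0 = 00000011 = 3

3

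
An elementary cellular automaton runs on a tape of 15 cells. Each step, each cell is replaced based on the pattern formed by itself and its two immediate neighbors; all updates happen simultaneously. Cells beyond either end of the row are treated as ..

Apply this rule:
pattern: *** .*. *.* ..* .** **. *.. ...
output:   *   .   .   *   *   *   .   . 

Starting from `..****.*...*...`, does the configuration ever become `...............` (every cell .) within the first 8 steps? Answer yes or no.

no

.*****....*....
******...*.....
******..*......
******.*.......
******.........
******.........  (fixed point — unchanged through step 8)
step 8 is ******........., still not uniform .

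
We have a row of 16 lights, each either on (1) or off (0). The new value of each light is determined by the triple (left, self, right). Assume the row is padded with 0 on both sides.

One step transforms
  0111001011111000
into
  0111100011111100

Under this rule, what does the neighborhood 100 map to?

At position 4 the neighborhood is 100; the next row has 1 there.

1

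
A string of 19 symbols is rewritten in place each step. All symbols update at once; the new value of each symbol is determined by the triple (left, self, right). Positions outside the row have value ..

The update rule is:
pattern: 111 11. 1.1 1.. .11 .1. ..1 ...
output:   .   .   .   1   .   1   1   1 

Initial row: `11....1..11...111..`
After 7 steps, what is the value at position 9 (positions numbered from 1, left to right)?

1

step 1: ..1111111..111...11
step 2: 11.......11...111..
step 3: ..1111111..111...11  (repeats step 1; period 2)
step 7: ..1111111..111...11
position 9 holds 1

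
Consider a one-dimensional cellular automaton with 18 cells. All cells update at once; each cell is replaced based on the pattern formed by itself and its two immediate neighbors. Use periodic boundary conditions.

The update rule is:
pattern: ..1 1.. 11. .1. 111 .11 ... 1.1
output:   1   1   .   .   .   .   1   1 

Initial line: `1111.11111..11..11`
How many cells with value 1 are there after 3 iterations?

....1.....11..11..
1111.11111..11..11  (repeats iteration 0; period 2)
iteration 3: ....1.....11..11..
count of 1: 5

5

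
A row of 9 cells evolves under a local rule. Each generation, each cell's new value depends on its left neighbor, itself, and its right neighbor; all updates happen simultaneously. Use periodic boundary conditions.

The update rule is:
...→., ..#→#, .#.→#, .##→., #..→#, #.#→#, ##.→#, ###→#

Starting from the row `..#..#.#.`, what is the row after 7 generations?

.########
#.#######
##.######
###.#####
####.####
#####.###
######.##

######.##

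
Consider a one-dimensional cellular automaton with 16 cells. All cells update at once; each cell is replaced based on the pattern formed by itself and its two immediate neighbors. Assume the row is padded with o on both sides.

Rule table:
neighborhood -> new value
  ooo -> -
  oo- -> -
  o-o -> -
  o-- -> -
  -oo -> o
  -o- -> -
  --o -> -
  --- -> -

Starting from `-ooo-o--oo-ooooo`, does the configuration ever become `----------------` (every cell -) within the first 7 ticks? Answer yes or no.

yes

-o------o--o----
----------------
all cells are - at tick 2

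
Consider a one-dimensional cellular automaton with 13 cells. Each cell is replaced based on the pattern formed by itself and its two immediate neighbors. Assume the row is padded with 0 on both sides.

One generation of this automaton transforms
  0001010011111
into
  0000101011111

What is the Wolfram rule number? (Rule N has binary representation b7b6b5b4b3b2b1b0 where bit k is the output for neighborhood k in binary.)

position 9: 111 → 1  (bit 7 = 1)
position 12: 110 → 1  (bit 6 = 1)
position 4: 101 → 1  (bit 5 = 1)
position 6: 100 → 1  (bit 4 = 1)
position 8: 011 → 1  (bit 3 = 1)
position 3: 010 → 0  (bit 2 = 0)
position 2: 001 → 0  (bit 1 = 0)
position 0: 000 → 0  (bit 0 = 0)
bits b7..b0 = 11111000 = 248

248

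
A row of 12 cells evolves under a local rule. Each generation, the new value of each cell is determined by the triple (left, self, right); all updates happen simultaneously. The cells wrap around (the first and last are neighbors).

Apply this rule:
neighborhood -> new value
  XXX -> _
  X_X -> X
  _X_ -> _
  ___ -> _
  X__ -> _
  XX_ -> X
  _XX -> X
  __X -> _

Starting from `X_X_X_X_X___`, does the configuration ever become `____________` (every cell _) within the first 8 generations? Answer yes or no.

yes

_X_X_X_X____
__X_X_X_____
___X_X______
____X_______
____________
all cells are _ at generation 5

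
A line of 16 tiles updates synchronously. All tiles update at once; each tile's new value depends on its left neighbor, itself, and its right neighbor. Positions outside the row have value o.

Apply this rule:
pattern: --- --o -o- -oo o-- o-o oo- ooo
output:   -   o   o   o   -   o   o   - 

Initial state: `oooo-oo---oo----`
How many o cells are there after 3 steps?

---oooo--ooo---o
--oo--o-oo-o--oo
-ooo-ooooooo-oo-
count of o: 12

12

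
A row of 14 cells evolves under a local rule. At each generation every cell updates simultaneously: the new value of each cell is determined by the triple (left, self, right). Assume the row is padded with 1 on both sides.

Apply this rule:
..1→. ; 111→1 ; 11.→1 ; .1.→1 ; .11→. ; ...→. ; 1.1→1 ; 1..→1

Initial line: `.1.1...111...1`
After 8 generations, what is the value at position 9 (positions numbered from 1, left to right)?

1

11111...111...
111111...111..
1111111...111.
11111111...111
111111111...11
1111111111...1
11111111111...
111111111111..
position 9 holds 1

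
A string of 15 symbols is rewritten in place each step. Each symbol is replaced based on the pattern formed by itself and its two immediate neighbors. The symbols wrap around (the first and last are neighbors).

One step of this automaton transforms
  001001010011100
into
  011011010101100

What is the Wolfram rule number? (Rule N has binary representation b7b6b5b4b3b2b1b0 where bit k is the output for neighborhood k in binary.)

position 11: 111 → 1  (bit 7 = 1)
position 12: 110 → 1  (bit 6 = 1)
position 6: 101 → 0  (bit 5 = 0)
position 3: 100 → 0  (bit 4 = 0)
position 10: 011 → 0  (bit 3 = 0)
position 2: 010 → 1  (bit 2 = 1)
position 1: 001 → 1  (bit 1 = 1)
position 0: 000 → 0  (bit 0 = 0)
bits b7..b0 = 11000110 = 198

198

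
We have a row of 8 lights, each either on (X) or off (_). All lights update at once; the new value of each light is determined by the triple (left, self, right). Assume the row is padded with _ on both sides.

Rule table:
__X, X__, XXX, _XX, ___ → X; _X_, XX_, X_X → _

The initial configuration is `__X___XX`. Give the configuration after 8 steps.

_XXX_XXX

XX_XXXX_
X__XXX_X
_XXXX___
XXXX_XXX
XXX__XX_
XX_XXX_X
X__XX___
_XXX_XXX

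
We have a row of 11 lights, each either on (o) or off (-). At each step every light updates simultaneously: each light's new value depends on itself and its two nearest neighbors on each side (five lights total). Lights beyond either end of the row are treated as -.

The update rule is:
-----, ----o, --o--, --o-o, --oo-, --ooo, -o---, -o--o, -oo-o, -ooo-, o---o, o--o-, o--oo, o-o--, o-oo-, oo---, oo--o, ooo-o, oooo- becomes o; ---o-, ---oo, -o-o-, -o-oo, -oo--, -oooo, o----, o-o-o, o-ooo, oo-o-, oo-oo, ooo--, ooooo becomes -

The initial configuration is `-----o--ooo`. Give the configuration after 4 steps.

o---------o

step 1: oooo-ooooo-
step 2: o-oo----o-o
step 3: o-o-o-o-o-o
step 4: o---------o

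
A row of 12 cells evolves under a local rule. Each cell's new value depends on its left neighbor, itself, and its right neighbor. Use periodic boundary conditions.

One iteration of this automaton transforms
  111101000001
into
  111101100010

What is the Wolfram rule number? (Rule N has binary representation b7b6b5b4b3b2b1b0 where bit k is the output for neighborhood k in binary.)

position 0: 111 → 1  (bit 7 = 1)
position 3: 110 → 1  (bit 6 = 1)
position 4: 101 → 0  (bit 5 = 0)
position 6: 100 → 1  (bit 4 = 1)
position 11: 011 → 0  (bit 3 = 0)
position 5: 010 → 1  (bit 2 = 1)
position 10: 001 → 1  (bit 1 = 1)
position 7: 000 → 0  (bit 0 = 0)
bits b7..b0 = 11010110 = 214

214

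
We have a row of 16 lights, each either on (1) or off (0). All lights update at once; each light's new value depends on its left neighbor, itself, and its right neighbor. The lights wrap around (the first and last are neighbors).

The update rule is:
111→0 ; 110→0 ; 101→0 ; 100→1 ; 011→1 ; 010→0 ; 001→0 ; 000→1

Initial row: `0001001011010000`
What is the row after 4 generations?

0100000000110100

1100100010001111
0010011001101000
1001010101000111
0100000000110100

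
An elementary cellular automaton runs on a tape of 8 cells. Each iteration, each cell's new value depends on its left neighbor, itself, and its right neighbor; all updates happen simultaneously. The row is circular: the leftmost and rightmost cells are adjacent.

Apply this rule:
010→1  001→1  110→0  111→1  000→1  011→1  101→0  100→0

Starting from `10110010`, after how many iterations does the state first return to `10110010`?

8

10100110
10101100
10101001
00101011
01101010
11001010
10011010
10110010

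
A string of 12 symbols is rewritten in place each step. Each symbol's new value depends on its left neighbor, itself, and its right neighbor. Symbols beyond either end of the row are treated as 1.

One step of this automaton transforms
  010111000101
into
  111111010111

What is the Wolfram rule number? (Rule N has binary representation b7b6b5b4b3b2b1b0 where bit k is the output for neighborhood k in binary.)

237

position 4: 111 → 1  (bit 7 = 1)
position 5: 110 → 1  (bit 6 = 1)
position 0: 101 → 1  (bit 5 = 1)
position 6: 100 → 0  (bit 4 = 0)
position 3: 011 → 1  (bit 3 = 1)
position 1: 010 → 1  (bit 2 = 1)
position 8: 001 → 0  (bit 1 = 0)
position 7: 000 → 1  (bit 0 = 1)
bits b7..b0 = 11101101 = 237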